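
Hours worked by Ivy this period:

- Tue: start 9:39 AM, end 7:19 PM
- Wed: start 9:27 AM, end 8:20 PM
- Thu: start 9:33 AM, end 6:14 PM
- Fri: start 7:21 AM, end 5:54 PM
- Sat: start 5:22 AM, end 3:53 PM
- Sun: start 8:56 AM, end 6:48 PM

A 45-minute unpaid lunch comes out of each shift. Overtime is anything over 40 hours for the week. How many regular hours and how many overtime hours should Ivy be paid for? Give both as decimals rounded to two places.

Tue: 9:39 AM–7:19 PM = 9 h 40 min; less 45 min break → 8 h 55 min
Wed: 9:27 AM–8:20 PM = 10 h 53 min; less 45 min break → 10 h 8 min
Thu: 9:33 AM–6:14 PM = 8 h 41 min; less 45 min break → 7 h 56 min
Fri: 7:21 AM–5:54 PM = 10 h 33 min; less 45 min break → 9 h 48 min
Sat: 5:22 AM–3:53 PM = 10 h 31 min; less 45 min break → 9 h 46 min
Sun: 8:56 AM–6:48 PM = 9 h 52 min; less 45 min break → 9 h 7 min
Total worked: 55 h 40 min = 55.67 h.
Threshold 40 h → overtime 15 h 40 min, regular 40 h 0 min.

Regular 40.00 hours, overtime 15.67 hours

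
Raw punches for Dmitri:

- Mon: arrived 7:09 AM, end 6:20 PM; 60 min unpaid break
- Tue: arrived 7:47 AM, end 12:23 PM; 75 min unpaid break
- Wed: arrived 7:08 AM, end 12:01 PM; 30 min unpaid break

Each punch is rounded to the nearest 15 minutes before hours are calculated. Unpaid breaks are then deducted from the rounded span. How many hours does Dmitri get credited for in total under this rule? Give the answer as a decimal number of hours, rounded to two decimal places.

17.75 hours

Mon: in 7:09 AM→7:15 AM, out 6:20 PM→6:15 PM; 11 h 0 min − 60 min = 10 h 0 min
Tue: in 7:47 AM→7:45 AM, out 12:23 PM→12:30 PM; 4 h 45 min − 75 min = 3 h 30 min
Wed: in 7:08 AM→7:15 AM, out 12:01 PM→12:00 PM; 4 h 45 min − 30 min = 4 h 15 min
Total credited: 17 h 45 min.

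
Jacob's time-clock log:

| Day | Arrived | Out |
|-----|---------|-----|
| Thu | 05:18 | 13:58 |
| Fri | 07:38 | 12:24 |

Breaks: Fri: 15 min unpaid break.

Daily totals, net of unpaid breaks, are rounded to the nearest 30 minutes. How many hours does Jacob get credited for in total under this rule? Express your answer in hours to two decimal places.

13.00 hours

Thu: 05:18–13:58 = 8 h 40 min → rounds to 8 h 30 min
Fri: 07:38–12:24 = 4 h 46 min − 15 min = 4 h 31 min → rounds to 4 h 30 min
Total credited: 13 h 0 min.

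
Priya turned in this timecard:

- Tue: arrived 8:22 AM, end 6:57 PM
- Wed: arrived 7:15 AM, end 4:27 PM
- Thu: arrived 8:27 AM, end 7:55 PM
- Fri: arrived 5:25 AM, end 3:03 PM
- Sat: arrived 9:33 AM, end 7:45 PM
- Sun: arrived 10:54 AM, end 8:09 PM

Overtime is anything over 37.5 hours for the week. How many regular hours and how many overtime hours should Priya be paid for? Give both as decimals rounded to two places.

Tue: 8:22 AM–6:57 PM = 10 h 35 min
Wed: 7:15 AM–4:27 PM = 9 h 12 min
Thu: 8:27 AM–7:55 PM = 11 h 28 min
Fri: 5:25 AM–3:03 PM = 9 h 38 min
Sat: 9:33 AM–7:45 PM = 10 h 12 min
Sun: 10:54 AM–8:09 PM = 9 h 15 min
Total worked: 60 h 20 min = 60.33 h.
Threshold 37.5 h → overtime 22 h 50 min, regular 37 h 30 min.

Regular 37.50 hours, overtime 22.83 hours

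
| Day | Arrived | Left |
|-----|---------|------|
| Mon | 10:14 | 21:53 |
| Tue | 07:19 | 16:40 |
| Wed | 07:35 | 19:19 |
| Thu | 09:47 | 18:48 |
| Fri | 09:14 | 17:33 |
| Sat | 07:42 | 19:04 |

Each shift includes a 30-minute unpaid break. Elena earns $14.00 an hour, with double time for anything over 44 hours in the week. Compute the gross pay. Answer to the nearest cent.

$1020.13

Mon: 10:14–21:53 = 11 h 39 min; less 30 min break → 11 h 9 min
Tue: 07:19–16:40 = 9 h 21 min; less 30 min break → 8 h 51 min
Wed: 07:35–19:19 = 11 h 44 min; less 30 min break → 11 h 14 min
Thu: 09:47–18:48 = 9 h 1 min; less 30 min break → 8 h 31 min
Fri: 09:14–17:33 = 8 h 19 min; less 30 min break → 7 h 49 min
Sat: 07:42–19:04 = 11 h 22 min; less 30 min break → 10 h 52 min
Total worked: 58 h 26 min = 3506 min.
Regular 44 h 0 min = 2640 min at $14.00/h; overtime 14 h 26 min = 866 min at $28.00/h.
Pay = (2640 × $14.00 + 866 × $28.00) ÷ 60 = $1020.13.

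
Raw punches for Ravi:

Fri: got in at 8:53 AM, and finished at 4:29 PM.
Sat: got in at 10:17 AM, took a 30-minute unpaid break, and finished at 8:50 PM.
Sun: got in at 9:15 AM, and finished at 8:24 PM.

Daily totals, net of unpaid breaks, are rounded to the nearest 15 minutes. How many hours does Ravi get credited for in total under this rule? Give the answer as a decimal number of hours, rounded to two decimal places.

Fri: 8:53 AM–4:29 PM = 7 h 36 min → rounds to 7 h 30 min
Sat: 10:17 AM–8:50 PM = 10 h 33 min − 30 min = 10 h 3 min → rounds to 10 h 0 min
Sun: 9:15 AM–8:24 PM = 11 h 9 min → rounds to 11 h 15 min
Total credited: 28 h 45 min.

28.75 hours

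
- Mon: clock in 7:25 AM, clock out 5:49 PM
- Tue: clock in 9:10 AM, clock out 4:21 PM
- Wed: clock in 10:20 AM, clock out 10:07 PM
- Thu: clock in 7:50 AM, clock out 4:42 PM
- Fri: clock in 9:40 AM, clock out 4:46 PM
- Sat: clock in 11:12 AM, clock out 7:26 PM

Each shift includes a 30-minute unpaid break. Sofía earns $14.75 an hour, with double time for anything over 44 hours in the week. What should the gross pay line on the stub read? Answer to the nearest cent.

Mon: 7:25 AM–5:49 PM = 10 h 24 min; less 30 min break → 9 h 54 min
Tue: 9:10 AM–4:21 PM = 7 h 11 min; less 30 min break → 6 h 41 min
Wed: 10:20 AM–10:07 PM = 11 h 47 min; less 30 min break → 11 h 17 min
Thu: 7:50 AM–4:42 PM = 8 h 52 min; less 30 min break → 8 h 22 min
Fri: 9:40 AM–4:46 PM = 7 h 6 min; less 30 min break → 6 h 36 min
Sat: 11:12 AM–7:26 PM = 8 h 14 min; less 30 min break → 7 h 44 min
Total worked: 50 h 34 min = 3034 min.
Regular 44 h 0 min = 2640 min at $14.75/h; overtime 6 h 34 min = 394 min at $29.50/h.
Pay = (2640 × $14.75 + 394 × $29.50) ÷ 60 = $842.72.

$842.72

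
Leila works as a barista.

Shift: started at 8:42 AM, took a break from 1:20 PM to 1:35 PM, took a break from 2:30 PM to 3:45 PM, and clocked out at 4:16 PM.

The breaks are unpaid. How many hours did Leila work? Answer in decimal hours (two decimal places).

Shift: 8:42 AM–4:16 PM = 7 h 34 min; less 90 min break → 6 h 4 min

6.07 hours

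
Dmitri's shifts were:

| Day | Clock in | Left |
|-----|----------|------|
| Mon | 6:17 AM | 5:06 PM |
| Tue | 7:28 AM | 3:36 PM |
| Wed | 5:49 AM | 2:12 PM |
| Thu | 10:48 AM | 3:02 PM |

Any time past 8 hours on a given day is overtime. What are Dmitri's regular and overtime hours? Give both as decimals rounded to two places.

Regular 28.23 hours, overtime 3.33 hours

Mon: 6:17 AM–5:06 PM = 10 h 49 min
Tue: 7:28 AM–3:36 PM = 8 h 8 min
Wed: 5:49 AM–2:12 PM = 8 h 23 min
Thu: 10:48 AM–3:02 PM = 4 h 14 min
Mon reg 8 h 0 min / OT 2 h 49 min; Tue reg 8 h 0 min / OT 0 h 8 min; Wed reg 8 h 0 min / OT 0 h 23 min; Thu reg 4 h 14 min / OT 0 h 0 min.
Totals: regular 28 h 14 min, overtime 3 h 20 min.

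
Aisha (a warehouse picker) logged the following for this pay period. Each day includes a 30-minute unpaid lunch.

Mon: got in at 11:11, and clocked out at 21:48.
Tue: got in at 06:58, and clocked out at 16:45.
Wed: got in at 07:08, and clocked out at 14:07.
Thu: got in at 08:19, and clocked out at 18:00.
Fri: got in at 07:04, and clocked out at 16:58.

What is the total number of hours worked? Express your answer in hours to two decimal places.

44.47 hours

Mon: 11:11–21:48 = 10 h 37 min; less 30 min break → 10 h 7 min
Tue: 06:58–16:45 = 9 h 47 min; less 30 min break → 9 h 17 min
Wed: 07:08–14:07 = 6 h 59 min; less 30 min break → 6 h 29 min
Thu: 08:19–18:00 = 9 h 41 min; less 30 min break → 9 h 11 min
Fri: 07:04–16:58 = 9 h 54 min; less 30 min break → 9 h 24 min
Total: 10 h 7 min + 9 h 17 min + 6 h 29 min + 9 h 11 min + 9 h 24 min = 44 h 28 min.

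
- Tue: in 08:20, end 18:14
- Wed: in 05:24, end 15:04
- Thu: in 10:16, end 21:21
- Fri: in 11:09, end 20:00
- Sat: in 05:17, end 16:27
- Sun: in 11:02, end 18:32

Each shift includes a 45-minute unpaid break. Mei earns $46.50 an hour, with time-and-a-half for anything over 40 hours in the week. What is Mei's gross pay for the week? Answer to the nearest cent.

Tue: 08:20–18:14 = 9 h 54 min; less 45 min break → 9 h 9 min
Wed: 05:24–15:04 = 9 h 40 min; less 45 min break → 8 h 55 min
Thu: 10:16–21:21 = 11 h 5 min; less 45 min break → 10 h 20 min
Fri: 11:09–20:00 = 8 h 51 min; less 45 min break → 8 h 6 min
Sat: 05:17–16:27 = 11 h 10 min; less 45 min break → 10 h 25 min
Sun: 11:02–18:32 = 7 h 30 min; less 45 min break → 6 h 45 min
Total worked: 53 h 40 min = 3220 min.
Regular 40 h 0 min = 2400 min at $46.50/h; overtime 13 h 40 min = 820 min at $69.75/h.
Pay = (2400 × $46.50 + 820 × $69.75) ÷ 60 = $2813.25.

$2813.25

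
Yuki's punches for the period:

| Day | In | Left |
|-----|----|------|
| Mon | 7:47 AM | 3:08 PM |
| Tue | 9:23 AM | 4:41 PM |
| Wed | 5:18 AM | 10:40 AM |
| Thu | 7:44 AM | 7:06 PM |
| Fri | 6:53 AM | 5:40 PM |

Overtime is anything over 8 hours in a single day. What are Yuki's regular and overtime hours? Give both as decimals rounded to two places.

Mon: 7:47 AM–3:08 PM = 7 h 21 min
Tue: 9:23 AM–4:41 PM = 7 h 18 min
Wed: 5:18 AM–10:40 AM = 5 h 22 min
Thu: 7:44 AM–7:06 PM = 11 h 22 min
Fri: 6:53 AM–5:40 PM = 10 h 47 min
Mon reg 7 h 21 min / OT 0 h 0 min; Tue reg 7 h 18 min / OT 0 h 0 min; Wed reg 5 h 22 min / OT 0 h 0 min; Thu reg 8 h 0 min / OT 3 h 22 min; Fri reg 8 h 0 min / OT 2 h 47 min.
Totals: regular 36 h 1 min, overtime 6 h 9 min.

Regular 36.02 hours, overtime 6.15 hours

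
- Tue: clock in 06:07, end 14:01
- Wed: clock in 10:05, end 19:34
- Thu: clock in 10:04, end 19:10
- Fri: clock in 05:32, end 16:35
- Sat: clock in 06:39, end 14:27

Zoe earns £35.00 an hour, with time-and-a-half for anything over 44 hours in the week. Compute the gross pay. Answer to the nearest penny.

£1610.00

Tue: 06:07–14:01 = 7 h 54 min
Wed: 10:05–19:34 = 9 h 29 min
Thu: 10:04–19:10 = 9 h 6 min
Fri: 05:32–16:35 = 11 h 3 min
Sat: 06:39–14:27 = 7 h 48 min
Total worked: 45 h 20 min = 2720 min.
Regular 44 h 0 min = 2640 min at £35.00/h; overtime 1 h 20 min = 80 min at £52.50/h.
Pay = (2640 × £35.00 + 80 × £52.50) ÷ 60 = £1610.00.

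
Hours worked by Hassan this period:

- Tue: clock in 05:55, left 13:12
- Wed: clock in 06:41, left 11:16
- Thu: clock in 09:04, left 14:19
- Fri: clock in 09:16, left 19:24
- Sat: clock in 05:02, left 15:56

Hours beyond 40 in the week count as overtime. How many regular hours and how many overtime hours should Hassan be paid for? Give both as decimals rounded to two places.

Tue: 05:55–13:12 = 7 h 17 min
Wed: 06:41–11:16 = 4 h 35 min
Thu: 09:04–14:19 = 5 h 15 min
Fri: 09:16–19:24 = 10 h 8 min
Sat: 05:02–15:56 = 10 h 54 min
Total worked: 38 h 9 min = 38.15 h.
Threshold 40 h → overtime 0 h 0 min, regular 38 h 9 min.

Regular 38.15 hours, overtime 0.00 hours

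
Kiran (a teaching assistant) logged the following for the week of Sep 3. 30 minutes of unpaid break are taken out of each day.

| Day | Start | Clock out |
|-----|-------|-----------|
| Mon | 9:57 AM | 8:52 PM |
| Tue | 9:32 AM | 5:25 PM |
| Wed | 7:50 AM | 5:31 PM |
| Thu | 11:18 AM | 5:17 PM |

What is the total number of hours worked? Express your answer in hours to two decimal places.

32.47 hours

Mon: 9:57 AM–8:52 PM = 10 h 55 min; less 30 min break → 10 h 25 min
Tue: 9:32 AM–5:25 PM = 7 h 53 min; less 30 min break → 7 h 23 min
Wed: 7:50 AM–5:31 PM = 9 h 41 min; less 30 min break → 9 h 11 min
Thu: 11:18 AM–5:17 PM = 5 h 59 min; less 30 min break → 5 h 29 min
Total: 10 h 25 min + 7 h 23 min + 9 h 11 min + 5 h 29 min = 32 h 28 min.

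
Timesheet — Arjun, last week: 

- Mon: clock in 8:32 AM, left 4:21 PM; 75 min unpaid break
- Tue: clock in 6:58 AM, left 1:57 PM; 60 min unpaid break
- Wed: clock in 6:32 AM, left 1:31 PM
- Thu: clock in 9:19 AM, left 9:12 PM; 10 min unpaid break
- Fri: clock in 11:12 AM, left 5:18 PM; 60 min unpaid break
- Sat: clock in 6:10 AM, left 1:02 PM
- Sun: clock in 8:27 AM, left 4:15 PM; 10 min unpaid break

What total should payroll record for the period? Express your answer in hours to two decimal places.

50.85 hours

Mon: 8:32 AM–4:21 PM = 7 h 49 min; less 75 min break → 6 h 34 min
Tue: 6:58 AM–1:57 PM = 6 h 59 min; less 60 min break → 5 h 59 min
Wed: 6:32 AM–1:31 PM = 6 h 59 min
Thu: 9:19 AM–9:12 PM = 11 h 53 min; less 10 min break → 11 h 43 min
Fri: 11:12 AM–5:18 PM = 6 h 6 min; less 60 min break → 5 h 6 min
Sat: 6:10 AM–1:02 PM = 6 h 52 min
Sun: 8:27 AM–4:15 PM = 7 h 48 min; less 10 min break → 7 h 38 min
Total: 6 h 34 min + 5 h 59 min + 6 h 59 min + 11 h 43 min + 5 h 6 min + 6 h 52 min + 7 h 38 min = 50 h 51 min.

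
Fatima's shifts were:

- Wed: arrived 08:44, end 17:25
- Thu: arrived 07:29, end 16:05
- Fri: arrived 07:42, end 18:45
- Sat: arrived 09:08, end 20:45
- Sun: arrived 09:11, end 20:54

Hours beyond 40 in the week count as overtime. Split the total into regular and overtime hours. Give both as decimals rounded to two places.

Regular 40.00 hours, overtime 11.67 hours

Wed: 08:44–17:25 = 8 h 41 min
Thu: 07:29–16:05 = 8 h 36 min
Fri: 07:42–18:45 = 11 h 3 min
Sat: 09:08–20:45 = 11 h 37 min
Sun: 09:11–20:54 = 11 h 43 min
Total worked: 51 h 40 min = 51.67 h.
Threshold 40 h → overtime 11 h 40 min, regular 40 h 0 min.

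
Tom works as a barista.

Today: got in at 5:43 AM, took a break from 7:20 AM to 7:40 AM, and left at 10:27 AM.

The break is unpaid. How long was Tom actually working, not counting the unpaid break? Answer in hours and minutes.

4 h 24 min

Today: 5:43 AM–10:27 AM = 4 h 44 min; less 20 min break → 4 h 24 min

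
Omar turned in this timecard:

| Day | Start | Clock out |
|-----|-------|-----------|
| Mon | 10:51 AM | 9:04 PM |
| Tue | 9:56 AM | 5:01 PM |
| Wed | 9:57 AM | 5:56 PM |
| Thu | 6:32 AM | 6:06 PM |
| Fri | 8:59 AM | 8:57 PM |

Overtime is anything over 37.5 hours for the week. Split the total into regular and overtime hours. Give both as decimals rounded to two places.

Mon: 10:51 AM–9:04 PM = 10 h 13 min
Tue: 9:56 AM–5:01 PM = 7 h 5 min
Wed: 9:57 AM–5:56 PM = 7 h 59 min
Thu: 6:32 AM–6:06 PM = 11 h 34 min
Fri: 8:59 AM–8:57 PM = 11 h 58 min
Total worked: 48 h 49 min = 48.82 h.
Threshold 37.5 h → overtime 11 h 19 min, regular 37 h 30 min.

Regular 37.50 hours, overtime 11.32 hours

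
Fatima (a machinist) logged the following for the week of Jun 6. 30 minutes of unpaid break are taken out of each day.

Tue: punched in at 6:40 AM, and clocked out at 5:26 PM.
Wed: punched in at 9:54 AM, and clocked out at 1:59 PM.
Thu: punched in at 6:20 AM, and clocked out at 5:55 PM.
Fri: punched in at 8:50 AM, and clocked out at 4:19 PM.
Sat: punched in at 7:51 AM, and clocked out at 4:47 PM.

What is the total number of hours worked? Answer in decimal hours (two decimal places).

Tue: 6:40 AM–5:26 PM = 10 h 46 min; less 30 min break → 10 h 16 min
Wed: 9:54 AM–1:59 PM = 4 h 5 min; less 30 min break → 3 h 35 min
Thu: 6:20 AM–5:55 PM = 11 h 35 min; less 30 min break → 11 h 5 min
Fri: 8:50 AM–4:19 PM = 7 h 29 min; less 30 min break → 6 h 59 min
Sat: 7:51 AM–4:47 PM = 8 h 56 min; less 30 min break → 8 h 26 min
Total: 10 h 16 min + 3 h 35 min + 11 h 5 min + 6 h 59 min + 8 h 26 min = 40 h 21 min.

40.35 hours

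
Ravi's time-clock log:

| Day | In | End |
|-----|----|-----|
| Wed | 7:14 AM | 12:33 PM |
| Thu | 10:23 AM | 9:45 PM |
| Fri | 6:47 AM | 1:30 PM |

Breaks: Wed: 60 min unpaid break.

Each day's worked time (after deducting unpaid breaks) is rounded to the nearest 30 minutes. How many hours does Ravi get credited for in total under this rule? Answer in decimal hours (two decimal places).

Wed: 7:14 AM–12:33 PM = 5 h 19 min − 60 min = 4 h 19 min → rounds to 4 h 30 min
Thu: 10:23 AM–9:45 PM = 11 h 22 min → rounds to 11 h 30 min
Fri: 6:47 AM–1:30 PM = 6 h 43 min → rounds to 6 h 30 min
Total credited: 22 h 30 min.

22.50 hours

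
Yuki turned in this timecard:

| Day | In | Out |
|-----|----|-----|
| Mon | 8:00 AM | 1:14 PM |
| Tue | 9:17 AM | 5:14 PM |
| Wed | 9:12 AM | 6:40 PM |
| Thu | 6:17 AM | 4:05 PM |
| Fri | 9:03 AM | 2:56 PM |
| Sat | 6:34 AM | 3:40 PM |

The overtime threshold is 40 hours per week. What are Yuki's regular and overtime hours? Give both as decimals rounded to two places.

Mon: 8:00 AM–1:14 PM = 5 h 14 min
Tue: 9:17 AM–5:14 PM = 7 h 57 min
Wed: 9:12 AM–6:40 PM = 9 h 28 min
Thu: 6:17 AM–4:05 PM = 9 h 48 min
Fri: 9:03 AM–2:56 PM = 5 h 53 min
Sat: 6:34 AM–3:40 PM = 9 h 6 min
Total worked: 47 h 26 min = 47.43 h.
Threshold 40 h → overtime 7 h 26 min, regular 40 h 0 min.

Regular 40.00 hours, overtime 7.43 hours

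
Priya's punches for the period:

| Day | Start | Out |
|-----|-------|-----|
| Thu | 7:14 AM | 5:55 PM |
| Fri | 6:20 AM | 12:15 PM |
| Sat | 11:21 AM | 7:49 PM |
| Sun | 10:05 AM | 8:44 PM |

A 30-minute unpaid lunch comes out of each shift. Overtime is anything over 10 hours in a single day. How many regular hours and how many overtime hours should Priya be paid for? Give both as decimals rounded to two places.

Thu: 7:14 AM–5:55 PM = 10 h 41 min; less 30 min break → 10 h 11 min
Fri: 6:20 AM–12:15 PM = 5 h 55 min; less 30 min break → 5 h 25 min
Sat: 11:21 AM–7:49 PM = 8 h 28 min; less 30 min break → 7 h 58 min
Sun: 10:05 AM–8:44 PM = 10 h 39 min; less 30 min break → 10 h 9 min
Thu reg 10 h 0 min / OT 0 h 11 min; Fri reg 5 h 25 min / OT 0 h 0 min; Sat reg 7 h 58 min / OT 0 h 0 min; Sun reg 10 h 0 min / OT 0 h 9 min.
Totals: regular 33 h 23 min, overtime 0 h 20 min.

Regular 33.38 hours, overtime 0.33 hours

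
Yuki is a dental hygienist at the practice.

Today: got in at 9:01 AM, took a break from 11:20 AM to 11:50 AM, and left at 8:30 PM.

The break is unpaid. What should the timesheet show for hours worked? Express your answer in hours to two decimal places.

10.98 hours

Today: 9:01 AM–8:30 PM = 11 h 29 min; less 30 min break → 10 h 59 min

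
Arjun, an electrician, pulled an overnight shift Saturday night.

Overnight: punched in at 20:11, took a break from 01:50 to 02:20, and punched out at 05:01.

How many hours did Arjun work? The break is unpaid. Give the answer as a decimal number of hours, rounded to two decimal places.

Overnight: 20:11 → midnight = 3 h 49 min; midnight → 05:01 = 5 h 1 min; span 8 h 50 min; less 30 min break → 8 h 20 min

8.33 hours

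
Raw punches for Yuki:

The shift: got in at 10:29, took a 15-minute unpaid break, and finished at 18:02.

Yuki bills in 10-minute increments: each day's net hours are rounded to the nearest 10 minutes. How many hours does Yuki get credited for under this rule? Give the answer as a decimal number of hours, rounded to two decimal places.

The shift: 10:29–18:02 = 7 h 33 min − 15 min = 7 h 18 min → rounds to 7 h 20 min

7.33 hours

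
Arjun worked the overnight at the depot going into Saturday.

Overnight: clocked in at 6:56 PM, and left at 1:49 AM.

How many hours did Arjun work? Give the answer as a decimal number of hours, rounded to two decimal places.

Overnight: 6:56 PM → midnight = 5 h 4 min; midnight → 1:49 AM = 1 h 49 min; span 6 h 53 min

6.88 hours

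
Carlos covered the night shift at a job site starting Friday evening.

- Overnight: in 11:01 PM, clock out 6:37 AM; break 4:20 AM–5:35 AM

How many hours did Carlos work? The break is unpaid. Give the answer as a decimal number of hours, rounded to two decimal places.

6.35 hours

Overnight: 11:01 PM → midnight = 0 h 59 min; midnight → 6:37 AM = 6 h 37 min; span 7 h 36 min; less 75 min break → 6 h 21 min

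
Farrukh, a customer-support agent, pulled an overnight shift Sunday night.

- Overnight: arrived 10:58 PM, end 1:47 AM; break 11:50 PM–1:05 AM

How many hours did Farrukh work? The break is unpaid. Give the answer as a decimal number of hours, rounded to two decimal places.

Overnight: 10:58 PM → midnight = 1 h 2 min; midnight → 1:47 AM = 1 h 47 min; span 2 h 49 min; less 75 min break → 1 h 34 min

1.57 hours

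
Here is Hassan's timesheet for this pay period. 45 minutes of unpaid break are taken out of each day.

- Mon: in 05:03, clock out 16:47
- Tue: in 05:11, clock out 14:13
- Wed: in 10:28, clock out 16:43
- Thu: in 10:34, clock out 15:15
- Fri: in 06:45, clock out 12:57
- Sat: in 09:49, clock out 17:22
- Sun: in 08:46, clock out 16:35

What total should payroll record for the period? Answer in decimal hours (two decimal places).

Mon: 05:03–16:47 = 11 h 44 min; less 45 min break → 10 h 59 min
Tue: 05:11–14:13 = 9 h 2 min; less 45 min break → 8 h 17 min
Wed: 10:28–16:43 = 6 h 15 min; less 45 min break → 5 h 30 min
Thu: 10:34–15:15 = 4 h 41 min; less 45 min break → 3 h 56 min
Fri: 06:45–12:57 = 6 h 12 min; less 45 min break → 5 h 27 min
Sat: 09:49–17:22 = 7 h 33 min; less 45 min break → 6 h 48 min
Sun: 08:46–16:35 = 7 h 49 min; less 45 min break → 7 h 4 min
Total: 10 h 59 min + 8 h 17 min + 5 h 30 min + 3 h 56 min + 5 h 27 min + 6 h 48 min + 7 h 4 min = 48 h 1 min.

48.02 hours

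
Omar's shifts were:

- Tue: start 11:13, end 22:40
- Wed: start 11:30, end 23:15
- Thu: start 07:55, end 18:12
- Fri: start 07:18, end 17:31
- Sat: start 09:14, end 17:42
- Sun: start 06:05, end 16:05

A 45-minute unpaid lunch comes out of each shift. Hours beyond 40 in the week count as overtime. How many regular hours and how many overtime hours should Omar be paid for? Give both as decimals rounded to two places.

Regular 40.00 hours, overtime 17.67 hours

Tue: 11:13–22:40 = 11 h 27 min; less 45 min break → 10 h 42 min
Wed: 11:30–23:15 = 11 h 45 min; less 45 min break → 11 h 0 min
Thu: 07:55–18:12 = 10 h 17 min; less 45 min break → 9 h 32 min
Fri: 07:18–17:31 = 10 h 13 min; less 45 min break → 9 h 28 min
Sat: 09:14–17:42 = 8 h 28 min; less 45 min break → 7 h 43 min
Sun: 06:05–16:05 = 10 h 0 min; less 45 min break → 9 h 15 min
Total worked: 57 h 40 min = 57.67 h.
Threshold 40 h → overtime 17 h 40 min, regular 40 h 0 min.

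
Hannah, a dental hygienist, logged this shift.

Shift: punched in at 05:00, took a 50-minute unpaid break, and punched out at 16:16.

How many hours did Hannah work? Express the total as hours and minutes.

10 h 26 min

Shift: 05:00–16:16 = 11 h 16 min; less 50 min break → 10 h 26 min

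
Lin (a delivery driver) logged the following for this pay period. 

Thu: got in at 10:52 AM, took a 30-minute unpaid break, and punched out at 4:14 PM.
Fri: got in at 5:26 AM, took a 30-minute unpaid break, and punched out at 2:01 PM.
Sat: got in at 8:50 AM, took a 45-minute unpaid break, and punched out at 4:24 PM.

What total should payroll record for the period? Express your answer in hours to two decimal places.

Thu: 10:52 AM–4:14 PM = 5 h 22 min; less 30 min break → 4 h 52 min
Fri: 5:26 AM–2:01 PM = 8 h 35 min; less 30 min break → 8 h 5 min
Sat: 8:50 AM–4:24 PM = 7 h 34 min; less 45 min break → 6 h 49 min
Total: 4 h 52 min + 8 h 5 min + 6 h 49 min = 19 h 46 min.

19.77 hours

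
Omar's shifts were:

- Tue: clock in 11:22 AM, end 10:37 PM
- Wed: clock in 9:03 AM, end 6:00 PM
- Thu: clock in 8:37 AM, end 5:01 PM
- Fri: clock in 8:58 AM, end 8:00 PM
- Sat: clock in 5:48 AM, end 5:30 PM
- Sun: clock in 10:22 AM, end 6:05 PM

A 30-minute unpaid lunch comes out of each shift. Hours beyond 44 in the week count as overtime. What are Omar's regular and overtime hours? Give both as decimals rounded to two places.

Regular 44.00 hours, overtime 12.05 hours

Tue: 11:22 AM–10:37 PM = 11 h 15 min; less 30 min break → 10 h 45 min
Wed: 9:03 AM–6:00 PM = 8 h 57 min; less 30 min break → 8 h 27 min
Thu: 8:37 AM–5:01 PM = 8 h 24 min; less 30 min break → 7 h 54 min
Fri: 8:58 AM–8:00 PM = 11 h 2 min; less 30 min break → 10 h 32 min
Sat: 5:48 AM–5:30 PM = 11 h 42 min; less 30 min break → 11 h 12 min
Sun: 10:22 AM–6:05 PM = 7 h 43 min; less 30 min break → 7 h 13 min
Total worked: 56 h 3 min = 56.05 h.
Threshold 44 h → overtime 12 h 3 min, regular 44 h 0 min.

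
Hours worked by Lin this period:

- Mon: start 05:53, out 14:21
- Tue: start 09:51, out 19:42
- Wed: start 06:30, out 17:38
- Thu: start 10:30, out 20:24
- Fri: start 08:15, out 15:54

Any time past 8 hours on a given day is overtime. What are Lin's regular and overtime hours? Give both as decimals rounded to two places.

Regular 39.65 hours, overtime 7.35 hours

Mon: 05:53–14:21 = 8 h 28 min
Tue: 09:51–19:42 = 9 h 51 min
Wed: 06:30–17:38 = 11 h 8 min
Thu: 10:30–20:24 = 9 h 54 min
Fri: 08:15–15:54 = 7 h 39 min
Mon reg 8 h 0 min / OT 0 h 28 min; Tue reg 8 h 0 min / OT 1 h 51 min; Wed reg 8 h 0 min / OT 3 h 8 min; Thu reg 8 h 0 min / OT 1 h 54 min; Fri reg 7 h 39 min / OT 0 h 0 min.
Totals: regular 39 h 39 min, overtime 7 h 21 min.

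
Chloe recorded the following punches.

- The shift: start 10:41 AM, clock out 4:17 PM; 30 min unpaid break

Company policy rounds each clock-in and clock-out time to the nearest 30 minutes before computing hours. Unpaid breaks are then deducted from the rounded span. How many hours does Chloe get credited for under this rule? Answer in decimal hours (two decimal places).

5.50 hours

The shift: in 10:41 AM→10:30 AM, out 4:17 PM→4:30 PM; 6 h 0 min − 30 min = 5 h 30 min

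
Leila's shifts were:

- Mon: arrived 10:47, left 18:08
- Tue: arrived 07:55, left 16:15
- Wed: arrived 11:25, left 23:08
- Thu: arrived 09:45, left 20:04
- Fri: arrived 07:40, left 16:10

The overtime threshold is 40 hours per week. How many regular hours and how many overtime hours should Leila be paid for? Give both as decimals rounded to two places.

Regular 40.00 hours, overtime 6.22 hours

Mon: 10:47–18:08 = 7 h 21 min
Tue: 07:55–16:15 = 8 h 20 min
Wed: 11:25–23:08 = 11 h 43 min
Thu: 09:45–20:04 = 10 h 19 min
Fri: 07:40–16:10 = 8 h 30 min
Total worked: 46 h 13 min = 46.22 h.
Threshold 40 h → overtime 6 h 13 min, regular 40 h 0 min.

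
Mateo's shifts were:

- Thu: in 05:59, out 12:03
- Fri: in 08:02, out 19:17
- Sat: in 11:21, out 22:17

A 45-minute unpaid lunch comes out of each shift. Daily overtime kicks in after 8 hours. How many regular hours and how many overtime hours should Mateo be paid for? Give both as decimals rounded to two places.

Regular 21.32 hours, overtime 4.68 hours

Thu: 05:59–12:03 = 6 h 4 min; less 45 min break → 5 h 19 min
Fri: 08:02–19:17 = 11 h 15 min; less 45 min break → 10 h 30 min
Sat: 11:21–22:17 = 10 h 56 min; less 45 min break → 10 h 11 min
Thu reg 5 h 19 min / OT 0 h 0 min; Fri reg 8 h 0 min / OT 2 h 30 min; Sat reg 8 h 0 min / OT 2 h 11 min.
Totals: regular 21 h 19 min, overtime 4 h 41 min.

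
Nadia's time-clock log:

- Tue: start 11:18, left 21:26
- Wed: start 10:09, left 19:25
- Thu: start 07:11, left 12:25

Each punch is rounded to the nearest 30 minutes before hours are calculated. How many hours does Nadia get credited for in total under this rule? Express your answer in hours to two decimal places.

25.00 hours

Tue: in 11:18→11:30, out 21:26→21:30; 10 h 0 min
Wed: in 10:09→10:00, out 19:25→19:30; 9 h 30 min
Thu: in 07:11→07:00, out 12:25→12:30; 5 h 30 min
Total credited: 25 h 0 min.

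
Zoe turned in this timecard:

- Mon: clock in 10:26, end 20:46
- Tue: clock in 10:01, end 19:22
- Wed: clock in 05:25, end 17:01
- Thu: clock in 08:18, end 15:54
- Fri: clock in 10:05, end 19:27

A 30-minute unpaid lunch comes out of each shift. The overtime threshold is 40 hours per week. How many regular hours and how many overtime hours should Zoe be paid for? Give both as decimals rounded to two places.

Regular 40.00 hours, overtime 5.75 hours

Mon: 10:26–20:46 = 10 h 20 min; less 30 min break → 9 h 50 min
Tue: 10:01–19:22 = 9 h 21 min; less 30 min break → 8 h 51 min
Wed: 05:25–17:01 = 11 h 36 min; less 30 min break → 11 h 6 min
Thu: 08:18–15:54 = 7 h 36 min; less 30 min break → 7 h 6 min
Fri: 10:05–19:27 = 9 h 22 min; less 30 min break → 8 h 52 min
Total worked: 45 h 45 min = 45.75 h.
Threshold 40 h → overtime 5 h 45 min, regular 40 h 0 min.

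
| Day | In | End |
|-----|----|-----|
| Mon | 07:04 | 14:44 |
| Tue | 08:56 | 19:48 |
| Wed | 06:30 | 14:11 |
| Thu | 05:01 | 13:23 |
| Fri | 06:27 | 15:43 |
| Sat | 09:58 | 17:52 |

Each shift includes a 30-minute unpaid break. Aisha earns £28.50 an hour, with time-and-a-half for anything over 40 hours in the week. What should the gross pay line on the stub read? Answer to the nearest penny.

£1514.06

Mon: 07:04–14:44 = 7 h 40 min; less 30 min break → 7 h 10 min
Tue: 08:56–19:48 = 10 h 52 min; less 30 min break → 10 h 22 min
Wed: 06:30–14:11 = 7 h 41 min; less 30 min break → 7 h 11 min
Thu: 05:01–13:23 = 8 h 22 min; less 30 min break → 7 h 52 min
Fri: 06:27–15:43 = 9 h 16 min; less 30 min break → 8 h 46 min
Sat: 09:58–17:52 = 7 h 54 min; less 30 min break → 7 h 24 min
Total worked: 48 h 45 min = 2925 min.
Regular 40 h 0 min = 2400 min at £28.50/h; overtime 8 h 45 min = 525 min at £42.75/h.
Pay = (2400 × £28.50 + 525 × £42.75) ÷ 60 = £1514.06.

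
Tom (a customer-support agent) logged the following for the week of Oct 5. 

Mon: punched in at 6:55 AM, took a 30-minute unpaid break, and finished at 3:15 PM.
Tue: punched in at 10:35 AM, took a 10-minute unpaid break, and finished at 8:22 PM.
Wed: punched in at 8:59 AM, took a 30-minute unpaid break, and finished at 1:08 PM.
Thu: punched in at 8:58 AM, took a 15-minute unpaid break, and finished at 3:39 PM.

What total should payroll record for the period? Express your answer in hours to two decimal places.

27.53 hours

Mon: 6:55 AM–3:15 PM = 8 h 20 min; less 30 min break → 7 h 50 min
Tue: 10:35 AM–8:22 PM = 9 h 47 min; less 10 min break → 9 h 37 min
Wed: 8:59 AM–1:08 PM = 4 h 9 min; less 30 min break → 3 h 39 min
Thu: 8:58 AM–3:39 PM = 6 h 41 min; less 15 min break → 6 h 26 min
Total: 7 h 50 min + 9 h 37 min + 3 h 39 min + 6 h 26 min = 27 h 32 min.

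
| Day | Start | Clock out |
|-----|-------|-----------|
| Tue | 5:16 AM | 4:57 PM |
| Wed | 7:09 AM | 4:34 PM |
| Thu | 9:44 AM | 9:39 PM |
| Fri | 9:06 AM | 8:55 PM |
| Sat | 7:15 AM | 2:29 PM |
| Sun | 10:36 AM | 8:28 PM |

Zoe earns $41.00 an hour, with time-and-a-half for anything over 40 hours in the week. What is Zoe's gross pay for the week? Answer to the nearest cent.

Tue: 5:16 AM–4:57 PM = 11 h 41 min
Wed: 7:09 AM–4:34 PM = 9 h 25 min
Thu: 9:44 AM–9:39 PM = 11 h 55 min
Fri: 9:06 AM–8:55 PM = 11 h 49 min
Sat: 7:15 AM–2:29 PM = 7 h 14 min
Sun: 10:36 AM–8:28 PM = 9 h 52 min
Total worked: 61 h 56 min = 3716 min.
Regular 40 h 0 min = 2400 min at $41.00/h; overtime 21 h 56 min = 1316 min at $61.50/h.
Pay = (2400 × $41.00 + 1316 × $61.50) ÷ 60 = $2988.90.

$2988.90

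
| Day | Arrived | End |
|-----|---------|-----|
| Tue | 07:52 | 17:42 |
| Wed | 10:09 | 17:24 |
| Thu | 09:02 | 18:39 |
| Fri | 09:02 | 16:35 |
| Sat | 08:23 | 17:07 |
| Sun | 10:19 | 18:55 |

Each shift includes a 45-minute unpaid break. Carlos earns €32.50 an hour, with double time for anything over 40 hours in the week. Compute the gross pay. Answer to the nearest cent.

€1760.42

Tue: 07:52–17:42 = 9 h 50 min; less 45 min break → 9 h 5 min
Wed: 10:09–17:24 = 7 h 15 min; less 45 min break → 6 h 30 min
Thu: 09:02–18:39 = 9 h 37 min; less 45 min break → 8 h 52 min
Fri: 09:02–16:35 = 7 h 33 min; less 45 min break → 6 h 48 min
Sat: 08:23–17:07 = 8 h 44 min; less 45 min break → 7 h 59 min
Sun: 10:19–18:55 = 8 h 36 min; less 45 min break → 7 h 51 min
Total worked: 47 h 5 min = 2825 min.
Regular 40 h 0 min = 2400 min at €32.50/h; overtime 7 h 5 min = 425 min at €65.00/h.
Pay = (2400 × €32.50 + 425 × €65.00) ÷ 60 = €1760.42.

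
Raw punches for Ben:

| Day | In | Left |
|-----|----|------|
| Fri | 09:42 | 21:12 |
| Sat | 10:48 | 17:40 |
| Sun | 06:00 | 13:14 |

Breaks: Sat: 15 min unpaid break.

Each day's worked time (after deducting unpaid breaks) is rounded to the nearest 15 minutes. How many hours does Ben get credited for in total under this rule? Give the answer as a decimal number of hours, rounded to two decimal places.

Fri: 09:42–21:12 = 11 h 30 min → rounds to 11 h 30 min
Sat: 10:48–17:40 = 6 h 52 min − 15 min = 6 h 37 min → rounds to 6 h 30 min
Sun: 06:00–13:14 = 7 h 14 min → rounds to 7 h 15 min
Total credited: 25 h 15 min.

25.25 hours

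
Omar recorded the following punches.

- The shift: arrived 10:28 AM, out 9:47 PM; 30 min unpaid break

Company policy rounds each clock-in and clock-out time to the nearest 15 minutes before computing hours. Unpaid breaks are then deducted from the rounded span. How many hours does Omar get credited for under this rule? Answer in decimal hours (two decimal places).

10.75 hours

The shift: in 10:28 AM→10:30 AM, out 9:47 PM→9:45 PM; 11 h 15 min − 30 min = 10 h 45 min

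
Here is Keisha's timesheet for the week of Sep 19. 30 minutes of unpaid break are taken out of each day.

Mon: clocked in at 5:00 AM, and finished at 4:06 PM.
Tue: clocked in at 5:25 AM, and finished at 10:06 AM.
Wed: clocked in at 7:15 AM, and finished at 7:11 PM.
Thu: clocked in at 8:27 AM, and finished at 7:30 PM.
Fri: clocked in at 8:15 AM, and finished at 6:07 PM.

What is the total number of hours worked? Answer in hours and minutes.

46 h 8 min

Mon: 5:00 AM–4:06 PM = 11 h 6 min; less 30 min break → 10 h 36 min
Tue: 5:25 AM–10:06 AM = 4 h 41 min; less 30 min break → 4 h 11 min
Wed: 7:15 AM–7:11 PM = 11 h 56 min; less 30 min break → 11 h 26 min
Thu: 8:27 AM–7:30 PM = 11 h 3 min; less 30 min break → 10 h 33 min
Fri: 8:15 AM–6:07 PM = 9 h 52 min; less 30 min break → 9 h 22 min
Total: 10 h 36 min + 4 h 11 min + 11 h 26 min + 10 h 33 min + 9 h 22 min = 46 h 8 min.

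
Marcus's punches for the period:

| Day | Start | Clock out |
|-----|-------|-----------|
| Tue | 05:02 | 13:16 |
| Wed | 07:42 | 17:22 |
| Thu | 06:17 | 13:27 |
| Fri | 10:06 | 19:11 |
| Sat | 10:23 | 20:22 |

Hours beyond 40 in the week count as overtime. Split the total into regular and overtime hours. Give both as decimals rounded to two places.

Tue: 05:02–13:16 = 8 h 14 min
Wed: 07:42–17:22 = 9 h 40 min
Thu: 06:17–13:27 = 7 h 10 min
Fri: 10:06–19:11 = 9 h 5 min
Sat: 10:23–20:22 = 9 h 59 min
Total worked: 44 h 8 min = 44.13 h.
Threshold 40 h → overtime 4 h 8 min, regular 40 h 0 min.

Regular 40.00 hours, overtime 4.13 hours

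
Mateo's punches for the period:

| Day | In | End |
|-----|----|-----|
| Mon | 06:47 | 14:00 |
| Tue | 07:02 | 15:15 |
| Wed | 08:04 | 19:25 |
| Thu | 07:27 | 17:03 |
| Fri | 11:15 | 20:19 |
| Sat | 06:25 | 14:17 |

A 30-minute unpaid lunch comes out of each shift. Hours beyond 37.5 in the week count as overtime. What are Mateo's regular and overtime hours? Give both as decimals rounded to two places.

Regular 37.50 hours, overtime 12.82 hours

Mon: 06:47–14:00 = 7 h 13 min; less 30 min break → 6 h 43 min
Tue: 07:02–15:15 = 8 h 13 min; less 30 min break → 7 h 43 min
Wed: 08:04–19:25 = 11 h 21 min; less 30 min break → 10 h 51 min
Thu: 07:27–17:03 = 9 h 36 min; less 30 min break → 9 h 6 min
Fri: 11:15–20:19 = 9 h 4 min; less 30 min break → 8 h 34 min
Sat: 06:25–14:17 = 7 h 52 min; less 30 min break → 7 h 22 min
Total worked: 50 h 19 min = 50.32 h.
Threshold 37.5 h → overtime 12 h 49 min, regular 37 h 30 min.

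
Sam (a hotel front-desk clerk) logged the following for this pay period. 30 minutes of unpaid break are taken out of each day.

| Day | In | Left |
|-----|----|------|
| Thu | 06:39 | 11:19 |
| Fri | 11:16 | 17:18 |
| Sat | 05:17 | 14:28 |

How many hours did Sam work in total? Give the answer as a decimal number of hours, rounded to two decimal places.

18.38 hours

Thu: 06:39–11:19 = 4 h 40 min; less 30 min break → 4 h 10 min
Fri: 11:16–17:18 = 6 h 2 min; less 30 min break → 5 h 32 min
Sat: 05:17–14:28 = 9 h 11 min; less 30 min break → 8 h 41 min
Total: 4 h 10 min + 5 h 32 min + 8 h 41 min = 18 h 23 min.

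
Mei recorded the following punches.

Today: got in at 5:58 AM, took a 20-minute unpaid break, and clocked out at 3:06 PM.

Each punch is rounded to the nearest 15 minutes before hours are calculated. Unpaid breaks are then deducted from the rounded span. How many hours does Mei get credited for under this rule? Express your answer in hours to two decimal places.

Today: in 5:58 AM→6:00 AM, out 3:06 PM→3:00 PM; 9 h 0 min − 20 min = 8 h 40 min

8.67 hours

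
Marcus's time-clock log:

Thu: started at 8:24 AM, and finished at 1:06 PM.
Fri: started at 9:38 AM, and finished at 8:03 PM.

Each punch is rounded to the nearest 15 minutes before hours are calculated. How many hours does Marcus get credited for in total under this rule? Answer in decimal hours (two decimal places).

Thu: in 8:24 AM→8:30 AM, out 1:06 PM→1:00 PM; 4 h 30 min
Fri: in 9:38 AM→9:45 AM, out 8:03 PM→8:00 PM; 10 h 15 min
Total credited: 14 h 45 min.

14.75 hours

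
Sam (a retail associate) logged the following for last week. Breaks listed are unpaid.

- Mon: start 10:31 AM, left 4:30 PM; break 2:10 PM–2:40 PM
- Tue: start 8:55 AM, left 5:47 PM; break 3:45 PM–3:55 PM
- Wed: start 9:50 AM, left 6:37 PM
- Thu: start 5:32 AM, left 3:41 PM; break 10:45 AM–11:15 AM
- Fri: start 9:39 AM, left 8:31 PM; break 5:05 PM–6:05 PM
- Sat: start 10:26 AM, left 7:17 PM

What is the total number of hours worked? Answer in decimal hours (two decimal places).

Mon: 10:31 AM–4:30 PM = 5 h 59 min; less 30 min break → 5 h 29 min
Tue: 8:55 AM–5:47 PM = 8 h 52 min; less 10 min break → 8 h 42 min
Wed: 9:50 AM–6:37 PM = 8 h 47 min
Thu: 5:32 AM–3:41 PM = 10 h 9 min; less 30 min break → 9 h 39 min
Fri: 9:39 AM–8:31 PM = 10 h 52 min; less 60 min break → 9 h 52 min
Sat: 10:26 AM–7:17 PM = 8 h 51 min
Total: 5 h 29 min + 8 h 42 min + 8 h 47 min + 9 h 39 min + 9 h 52 min + 8 h 51 min = 51 h 20 min.

51.33 hours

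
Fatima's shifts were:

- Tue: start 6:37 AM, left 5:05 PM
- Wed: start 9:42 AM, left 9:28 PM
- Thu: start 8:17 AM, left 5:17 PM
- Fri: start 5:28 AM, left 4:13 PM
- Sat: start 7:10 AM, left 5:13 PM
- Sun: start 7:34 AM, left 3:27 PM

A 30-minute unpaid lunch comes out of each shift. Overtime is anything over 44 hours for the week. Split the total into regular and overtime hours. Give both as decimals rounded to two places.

Regular 44.00 hours, overtime 12.92 hours

Tue: 6:37 AM–5:05 PM = 10 h 28 min; less 30 min break → 9 h 58 min
Wed: 9:42 AM–9:28 PM = 11 h 46 min; less 30 min break → 11 h 16 min
Thu: 8:17 AM–5:17 PM = 9 h 0 min; less 30 min break → 8 h 30 min
Fri: 5:28 AM–4:13 PM = 10 h 45 min; less 30 min break → 10 h 15 min
Sat: 7:10 AM–5:13 PM = 10 h 3 min; less 30 min break → 9 h 33 min
Sun: 7:34 AM–3:27 PM = 7 h 53 min; less 30 min break → 7 h 23 min
Total worked: 56 h 55 min = 56.92 h.
Threshold 44 h → overtime 12 h 55 min, regular 44 h 0 min.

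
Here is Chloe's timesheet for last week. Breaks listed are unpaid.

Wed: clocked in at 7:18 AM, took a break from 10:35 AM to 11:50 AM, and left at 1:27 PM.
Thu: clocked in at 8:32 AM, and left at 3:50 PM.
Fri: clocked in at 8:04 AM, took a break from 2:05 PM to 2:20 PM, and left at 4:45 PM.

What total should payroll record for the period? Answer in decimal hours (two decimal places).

20.63 hours

Wed: 7:18 AM–1:27 PM = 6 h 9 min; less 75 min break → 4 h 54 min
Thu: 8:32 AM–3:50 PM = 7 h 18 min
Fri: 8:04 AM–4:45 PM = 8 h 41 min; less 15 min break → 8 h 26 min
Total: 4 h 54 min + 7 h 18 min + 8 h 26 min = 20 h 38 min.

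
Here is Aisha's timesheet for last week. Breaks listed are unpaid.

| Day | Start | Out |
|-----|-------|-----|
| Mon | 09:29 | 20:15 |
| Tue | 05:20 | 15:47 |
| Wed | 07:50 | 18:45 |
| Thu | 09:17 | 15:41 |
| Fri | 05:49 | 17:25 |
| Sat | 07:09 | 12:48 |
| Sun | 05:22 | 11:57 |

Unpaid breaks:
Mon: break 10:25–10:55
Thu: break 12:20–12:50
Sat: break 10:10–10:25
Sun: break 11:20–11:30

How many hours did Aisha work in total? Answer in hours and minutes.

Mon: 09:29–20:15 = 10 h 46 min; less 30 min break → 10 h 16 min
Tue: 05:20–15:47 = 10 h 27 min
Wed: 07:50–18:45 = 10 h 55 min
Thu: 09:17–15:41 = 6 h 24 min; less 30 min break → 5 h 54 min
Fri: 05:49–17:25 = 11 h 36 min
Sat: 07:09–12:48 = 5 h 39 min; less 15 min break → 5 h 24 min
Sun: 05:22–11:57 = 6 h 35 min; less 10 min break → 6 h 25 min
Total: 10 h 16 min + 10 h 27 min + 10 h 55 min + 5 h 54 min + 11 h 36 min + 5 h 24 min + 6 h 25 min = 60 h 57 min.

60 h 57 min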